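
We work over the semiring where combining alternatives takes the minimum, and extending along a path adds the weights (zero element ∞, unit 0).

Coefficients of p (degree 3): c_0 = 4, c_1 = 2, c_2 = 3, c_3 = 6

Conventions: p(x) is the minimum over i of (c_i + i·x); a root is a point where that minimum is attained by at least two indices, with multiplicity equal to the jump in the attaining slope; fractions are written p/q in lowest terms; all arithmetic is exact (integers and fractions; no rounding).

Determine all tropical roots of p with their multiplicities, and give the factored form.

hull edge (i=0, c=4) to (i=1, c=2): slope -2, span 1
hull edge (i=1, c=2) to (i=2, c=3): slope 1, span 1
hull edge (i=2, c=3) to (i=3, c=6): slope 3, span 1
Factored form: p(x) = 6 ⊗ (x ⊕ (-3)) ⊗ (x ⊕ (-1)) ⊗ (x ⊕ 2)
Answer: roots = -3 (mult 1), -1 (mult 1), 2 (mult 1)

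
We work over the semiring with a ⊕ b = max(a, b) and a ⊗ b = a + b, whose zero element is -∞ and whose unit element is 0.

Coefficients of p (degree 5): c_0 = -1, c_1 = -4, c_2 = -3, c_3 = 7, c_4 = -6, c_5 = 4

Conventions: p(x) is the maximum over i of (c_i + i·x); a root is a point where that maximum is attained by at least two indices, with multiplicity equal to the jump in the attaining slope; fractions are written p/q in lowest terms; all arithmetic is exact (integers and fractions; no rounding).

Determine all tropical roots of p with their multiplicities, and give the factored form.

hull edge (i=0, c=-1) to (i=3, c=7): slope 8/3, span 3
hull edge (i=3, c=7) to (i=5, c=4): slope -3/2, span 2
Factored form: p(x) = 4 ⊗ (x ⊕ (-8/3)) ⊗ (x ⊕ (-8/3)) ⊗ (x ⊕ (-8/3)) ⊗ (x ⊕ 3/2) ⊗ (x ⊕ 3/2)
Answer: roots = -8/3 (mult 3), 3/2 (mult 2)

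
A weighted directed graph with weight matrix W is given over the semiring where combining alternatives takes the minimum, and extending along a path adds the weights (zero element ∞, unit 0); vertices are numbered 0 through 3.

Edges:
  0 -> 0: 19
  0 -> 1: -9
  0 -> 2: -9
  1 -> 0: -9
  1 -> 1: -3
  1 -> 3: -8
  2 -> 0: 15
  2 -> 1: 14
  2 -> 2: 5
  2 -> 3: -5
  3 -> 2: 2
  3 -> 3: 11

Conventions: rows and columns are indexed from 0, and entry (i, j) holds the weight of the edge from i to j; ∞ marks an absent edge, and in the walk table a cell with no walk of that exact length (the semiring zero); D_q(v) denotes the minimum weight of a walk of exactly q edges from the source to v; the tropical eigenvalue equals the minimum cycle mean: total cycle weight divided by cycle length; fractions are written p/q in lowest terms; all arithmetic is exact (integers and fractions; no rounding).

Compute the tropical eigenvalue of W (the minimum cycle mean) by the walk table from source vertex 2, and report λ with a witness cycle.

q=0: [∞, ∞, 0, ∞]
q=1: [15, 14, 5, -5]
q=2: [5, 6, -3, 0]
q=3: [-3, -4, -4, -8]
q=4: [-13, -12, -12, -12]
Optimal cycle mean attained by: cycle 0->1->0, total (-9) + (-9), length 2.
Answer: λ = -9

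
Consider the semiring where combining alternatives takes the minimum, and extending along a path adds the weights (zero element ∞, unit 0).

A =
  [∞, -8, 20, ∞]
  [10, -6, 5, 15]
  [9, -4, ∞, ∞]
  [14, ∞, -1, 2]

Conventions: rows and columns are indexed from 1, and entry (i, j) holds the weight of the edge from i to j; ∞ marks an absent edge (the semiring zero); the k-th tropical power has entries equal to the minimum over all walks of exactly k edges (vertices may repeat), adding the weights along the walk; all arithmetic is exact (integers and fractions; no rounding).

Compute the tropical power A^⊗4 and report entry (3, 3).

A^⊗2:
  [2, -14, -3, 7]
  [4, -12, -1, 9]
  [6, -10, 1, 11]
  [8, -5, 1, 4]
A^⊗3:
  [-4, -20, -9, 1]
  [-2, -18, -7, 3]
  [0, -16, -5, 5]
  [5, -11, 0, 6]
A^⊗4:
  [-10, -26, -15, -5]
  [-8, -24, -13, -3]
  [-6, -22, -11, -1]
  [-1, -17, -6, 4]
Key observation: the optimum is the walk 3->2->2->2->3, with weight (-4) + (-6) + (-6) + 5 = -11.
Optimal value attained by: walk 3->2->2->2->3.
Answer: (A^⊗4)[3][3] = -11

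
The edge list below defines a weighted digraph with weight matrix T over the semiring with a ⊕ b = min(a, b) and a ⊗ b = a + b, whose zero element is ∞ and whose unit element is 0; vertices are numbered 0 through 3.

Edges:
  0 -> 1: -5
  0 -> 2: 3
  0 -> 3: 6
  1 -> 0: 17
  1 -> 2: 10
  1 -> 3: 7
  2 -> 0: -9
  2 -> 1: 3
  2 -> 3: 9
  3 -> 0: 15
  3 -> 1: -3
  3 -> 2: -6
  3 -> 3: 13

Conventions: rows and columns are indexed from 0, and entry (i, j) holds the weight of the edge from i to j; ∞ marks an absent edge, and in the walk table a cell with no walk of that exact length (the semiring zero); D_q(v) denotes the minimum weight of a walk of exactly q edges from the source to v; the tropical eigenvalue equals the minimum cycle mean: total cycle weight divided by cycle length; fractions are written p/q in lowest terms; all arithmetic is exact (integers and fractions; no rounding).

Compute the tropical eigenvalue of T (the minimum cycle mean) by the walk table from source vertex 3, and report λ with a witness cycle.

q=0: [∞, ∞, ∞, 0]
q=1: [15, -3, -6, 13]
q=2: [-15, -3, 7, 3]
q=3: [-2, -20, -12, -9]
q=4: [-21, -12, -15, -13]
Optimal cycle mean attained by: cycle 0->1->3->2->0, total (-5) + 7 + (-6) + (-9), length 4.
Answer: λ = -13/4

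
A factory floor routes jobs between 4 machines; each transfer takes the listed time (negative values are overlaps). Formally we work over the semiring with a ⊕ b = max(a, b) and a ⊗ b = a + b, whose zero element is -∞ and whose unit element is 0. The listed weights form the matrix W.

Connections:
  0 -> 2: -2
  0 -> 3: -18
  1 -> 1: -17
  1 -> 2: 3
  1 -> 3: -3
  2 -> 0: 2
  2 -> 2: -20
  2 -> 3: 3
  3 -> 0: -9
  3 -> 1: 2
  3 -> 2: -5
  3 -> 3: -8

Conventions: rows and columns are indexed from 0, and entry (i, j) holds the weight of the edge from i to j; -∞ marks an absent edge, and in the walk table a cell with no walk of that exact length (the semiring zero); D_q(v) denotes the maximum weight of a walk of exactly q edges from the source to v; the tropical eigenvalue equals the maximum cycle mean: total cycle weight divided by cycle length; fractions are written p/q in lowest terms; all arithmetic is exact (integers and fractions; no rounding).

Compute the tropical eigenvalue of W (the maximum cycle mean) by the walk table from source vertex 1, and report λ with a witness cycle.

q=0: [-∞, 0, -∞, -∞]
q=1: [-∞, -17, 3, -3]
q=2: [5, -1, -8, 6]
q=3: [-3, 8, 3, -2]
q=4: [5, 0, 11, 6]
Optimal cycle mean attained by: cycle 1->2->3->1, total 3 + 3 + 2, length 3.
Answer: λ = 8/3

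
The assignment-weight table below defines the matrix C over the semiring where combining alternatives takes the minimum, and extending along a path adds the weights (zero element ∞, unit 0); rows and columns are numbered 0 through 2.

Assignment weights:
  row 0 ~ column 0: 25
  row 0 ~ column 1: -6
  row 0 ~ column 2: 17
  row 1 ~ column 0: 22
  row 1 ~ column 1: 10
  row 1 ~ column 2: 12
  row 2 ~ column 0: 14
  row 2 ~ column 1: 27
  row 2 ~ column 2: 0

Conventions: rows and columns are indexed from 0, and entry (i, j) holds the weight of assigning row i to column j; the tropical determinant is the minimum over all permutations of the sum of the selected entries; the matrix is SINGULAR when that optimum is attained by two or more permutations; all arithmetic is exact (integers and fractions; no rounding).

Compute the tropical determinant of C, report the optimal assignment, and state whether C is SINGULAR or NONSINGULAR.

σ = (0, 1, 2): 25 + 10 + 0 = 35
σ = (0, 2, 1): 25 + 12 + 27 = 64
σ = (1, 0, 2): (-6) + 22 + 0 = 16
σ = (1, 2, 0): (-6) + 12 + 14 = 20
σ = (2, 0, 1): 17 + 22 + 27 = 66
σ = (2, 1, 0): 17 + 10 + 14 = 41
Optimal value attained by: σ = (1, 0, 2).
Answer: det⊕(C) = 16; verdict: NONSINGULAR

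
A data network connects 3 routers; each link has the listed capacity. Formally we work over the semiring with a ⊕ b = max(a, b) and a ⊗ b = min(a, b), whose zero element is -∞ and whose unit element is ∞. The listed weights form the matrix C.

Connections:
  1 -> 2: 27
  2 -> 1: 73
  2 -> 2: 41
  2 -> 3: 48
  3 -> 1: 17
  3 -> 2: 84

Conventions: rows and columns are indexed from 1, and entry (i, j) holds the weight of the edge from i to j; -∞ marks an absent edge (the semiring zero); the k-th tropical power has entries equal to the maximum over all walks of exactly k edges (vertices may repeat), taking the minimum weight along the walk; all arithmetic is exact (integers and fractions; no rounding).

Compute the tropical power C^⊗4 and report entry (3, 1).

C^⊗2:
  [27, 27, 27]
  [41, 48, 41]
  [73, 41, 48]
C^⊗3:
  [27, 27, 27]
  [48, 41, 48]
  [41, 48, 41]
C^⊗4:
  [27, 27, 27]
  [41, 48, 41]
  [48, 41, 48]
Key observation: the optimum is the walk 3->2->3->2->1, with weight 84 min 48 min 84 min 73 = 48.
Optimal value attained by: walk 3->2->3->2->1.
Answer: (C^⊗4)[3][1] = 48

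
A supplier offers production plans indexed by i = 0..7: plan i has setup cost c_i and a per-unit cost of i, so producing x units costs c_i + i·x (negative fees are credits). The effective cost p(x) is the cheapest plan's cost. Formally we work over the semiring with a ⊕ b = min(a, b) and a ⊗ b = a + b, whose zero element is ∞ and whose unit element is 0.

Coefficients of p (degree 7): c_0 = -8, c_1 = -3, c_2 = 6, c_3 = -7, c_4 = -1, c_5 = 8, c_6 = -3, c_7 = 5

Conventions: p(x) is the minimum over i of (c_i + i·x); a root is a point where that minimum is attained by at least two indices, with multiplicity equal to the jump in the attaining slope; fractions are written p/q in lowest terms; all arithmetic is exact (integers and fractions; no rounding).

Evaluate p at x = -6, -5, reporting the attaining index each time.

p(-6) = min(-8+0·(-6)=-8, -3+1·(-6)=-9, 6+2·(-6)=-6, -7+3·(-6)=-25, -1+4·(-6)=-25, 8+5·(-6)=-22, -3+6·(-6)=-39, 5+7·(-6)=-37) = -39 (attained by i=6)
p(-5) = min(-8+0·(-5)=-8, -3+1·(-5)=-8, 6+2·(-5)=-4, -7+3·(-5)=-22, -1+4·(-5)=-21, 8+5·(-5)=-17, -3+6·(-5)=-33, 5+7·(-5)=-30) = -33 (attained by i=6)
Answer: p(-6) = -39; p(-5) = -33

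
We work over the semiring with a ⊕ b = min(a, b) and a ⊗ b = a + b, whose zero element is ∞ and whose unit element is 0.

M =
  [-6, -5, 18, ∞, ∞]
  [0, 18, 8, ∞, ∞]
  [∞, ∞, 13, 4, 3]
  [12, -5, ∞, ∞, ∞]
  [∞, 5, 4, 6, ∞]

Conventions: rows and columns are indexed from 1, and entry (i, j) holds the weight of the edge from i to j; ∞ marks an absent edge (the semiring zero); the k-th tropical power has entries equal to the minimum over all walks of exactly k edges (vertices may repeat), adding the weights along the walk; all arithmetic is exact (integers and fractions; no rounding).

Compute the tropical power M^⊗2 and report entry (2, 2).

M^⊗2:
  [-12, -11, 3, 22, 21]
  [-6, -5, 18, 12, 11]
  [16, -1, 7, 9, 16]
  [-5, 7, 3, ∞, ∞]
  [5, 1, 13, 8, 7]
Key observation: the optimum is the walk 2->1->2, with weight 0 + (-5) = -5.
Optimal value attained by: walk 2->1->2.
Answer: (M^⊗2)[2][2] = -5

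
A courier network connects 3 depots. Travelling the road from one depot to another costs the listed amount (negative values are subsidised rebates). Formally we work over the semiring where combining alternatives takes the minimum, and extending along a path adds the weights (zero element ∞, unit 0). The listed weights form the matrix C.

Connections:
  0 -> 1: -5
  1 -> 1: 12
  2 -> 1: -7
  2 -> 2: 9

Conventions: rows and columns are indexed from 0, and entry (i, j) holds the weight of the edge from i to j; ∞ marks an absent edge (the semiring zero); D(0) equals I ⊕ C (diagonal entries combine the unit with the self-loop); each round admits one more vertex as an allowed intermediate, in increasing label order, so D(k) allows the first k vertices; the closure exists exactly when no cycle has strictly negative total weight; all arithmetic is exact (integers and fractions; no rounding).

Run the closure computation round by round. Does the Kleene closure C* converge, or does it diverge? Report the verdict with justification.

D(0):
  [0, -5, ∞]
  [∞, 0, ∞]
  [∞, -7, 0]
D(1):
  [0, -5, ∞]
  [∞, 0, ∞]
  [∞, -7, 0]
D(2):
  [0, -5, ∞]
  [∞, 0, ∞]
  [∞, -7, 0]
D(3):
  [0, -5, ∞]
  [∞, 0, ∞]
  [∞, -7, 0]
Key observation: every diagonal entry stays at the unit through all rounds, so no improving cycle exists.
Answer: CONVERGES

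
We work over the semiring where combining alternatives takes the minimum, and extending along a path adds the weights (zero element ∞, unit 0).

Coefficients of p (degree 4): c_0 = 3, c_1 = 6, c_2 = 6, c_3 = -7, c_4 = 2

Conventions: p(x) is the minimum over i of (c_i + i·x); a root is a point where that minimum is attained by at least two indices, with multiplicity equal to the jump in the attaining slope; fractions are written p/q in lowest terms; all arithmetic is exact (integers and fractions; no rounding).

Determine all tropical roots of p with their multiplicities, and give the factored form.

hull edge (i=0, c=3) to (i=3, c=-7): slope -10/3, span 3
hull edge (i=3, c=-7) to (i=4, c=2): slope 9, span 1
Factored form: p(x) = 2 ⊗ (x ⊕ (-9)) ⊗ (x ⊕ 10/3) ⊗ (x ⊕ 10/3) ⊗ (x ⊕ 10/3)
Answer: roots = -9 (mult 1), 10/3 (mult 3)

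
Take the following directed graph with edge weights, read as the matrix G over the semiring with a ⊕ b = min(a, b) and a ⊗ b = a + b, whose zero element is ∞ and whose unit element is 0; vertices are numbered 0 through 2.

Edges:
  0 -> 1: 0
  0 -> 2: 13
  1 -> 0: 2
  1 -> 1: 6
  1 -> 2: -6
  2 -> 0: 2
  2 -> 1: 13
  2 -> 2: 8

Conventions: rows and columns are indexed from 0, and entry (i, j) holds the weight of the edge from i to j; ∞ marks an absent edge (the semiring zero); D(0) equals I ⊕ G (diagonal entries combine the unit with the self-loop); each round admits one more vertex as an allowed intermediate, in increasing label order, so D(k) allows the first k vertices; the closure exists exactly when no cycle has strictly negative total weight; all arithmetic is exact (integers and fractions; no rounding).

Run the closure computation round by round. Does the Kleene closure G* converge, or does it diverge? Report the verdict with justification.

D(0):
  [0, 0, 13]
  [2, 0, -6]
  [2, 13, 0]
D(1):
  [0, 0, 13]
  [2, 0, -6]
  [2, 2, 0]
Detection: at round 2, diagonal entry (2, 2) turns strictly negative.
Key observation: the cycle 2->0->1->2 has total weight 2 + 0 + (-6), which is strictly negative.
Answer: DIVERGES — negative cycle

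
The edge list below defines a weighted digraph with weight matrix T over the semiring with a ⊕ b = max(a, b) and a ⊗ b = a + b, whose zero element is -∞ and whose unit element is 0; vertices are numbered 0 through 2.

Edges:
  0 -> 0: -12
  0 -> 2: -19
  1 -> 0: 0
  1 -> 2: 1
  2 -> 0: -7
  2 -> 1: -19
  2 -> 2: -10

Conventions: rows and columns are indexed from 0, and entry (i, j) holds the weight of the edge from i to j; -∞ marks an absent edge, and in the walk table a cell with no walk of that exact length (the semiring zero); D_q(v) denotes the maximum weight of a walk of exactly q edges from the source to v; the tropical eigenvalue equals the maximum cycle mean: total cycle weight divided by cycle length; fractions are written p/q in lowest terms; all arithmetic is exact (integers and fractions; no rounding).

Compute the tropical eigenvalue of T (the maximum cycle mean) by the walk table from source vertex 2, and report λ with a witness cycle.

q=0: [-∞, -∞, 0]
q=1: [-7, -19, -10]
q=2: [-17, -29, -18]
q=3: [-25, -37, -28]
Optimal cycle mean attained by: cycle 1->2->1, total 1 + (-19), length 2.
Answer: λ = -9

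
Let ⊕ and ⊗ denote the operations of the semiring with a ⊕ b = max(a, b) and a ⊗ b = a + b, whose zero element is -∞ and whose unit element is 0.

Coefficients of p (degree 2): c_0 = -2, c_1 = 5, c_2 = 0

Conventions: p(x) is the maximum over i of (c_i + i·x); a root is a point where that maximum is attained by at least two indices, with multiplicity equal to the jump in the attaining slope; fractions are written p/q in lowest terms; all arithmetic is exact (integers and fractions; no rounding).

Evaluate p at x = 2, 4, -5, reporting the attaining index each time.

p(2) = max(-2+0·2=-2, 5+1·2=7, 0+2·2=4) = 7 (attained by i=1)
p(4) = max(-2+0·4=-2, 5+1·4=9, 0+2·4=8) = 9 (attained by i=1)
p(-5) = max(-2+0·(-5)=-2, 5+1·(-5)=0, 0+2·(-5)=-10) = 0 (attained by i=1)
Answer: p(2) = 7; p(4) = 9; p(-5) = 0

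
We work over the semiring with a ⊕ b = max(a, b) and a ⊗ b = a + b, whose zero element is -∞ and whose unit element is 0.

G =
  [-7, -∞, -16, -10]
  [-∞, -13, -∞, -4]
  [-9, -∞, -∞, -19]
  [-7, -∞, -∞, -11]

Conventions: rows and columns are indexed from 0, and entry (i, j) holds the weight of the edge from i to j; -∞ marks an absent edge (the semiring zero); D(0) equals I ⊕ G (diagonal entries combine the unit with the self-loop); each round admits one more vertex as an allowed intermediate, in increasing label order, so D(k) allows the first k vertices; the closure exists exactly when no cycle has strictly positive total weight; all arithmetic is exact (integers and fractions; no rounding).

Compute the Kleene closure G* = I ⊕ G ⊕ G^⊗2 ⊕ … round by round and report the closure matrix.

D(0):
  [0, -∞, -16, -10]
  [-∞, 0, -∞, -4]
  [-9, -∞, 0, -19]
  [-7, -∞, -∞, 0]
D(1):
  [0, -∞, -16, -10]
  [-∞, 0, -∞, -4]
  [-9, -∞, 0, -19]
  [-7, -∞, -23, 0]
D(2):
  [0, -∞, -16, -10]
  [-∞, 0, -∞, -4]
  [-9, -∞, 0, -19]
  [-7, -∞, -23, 0]
D(3):
  [0, -∞, -16, -10]
  [-∞, 0, -∞, -4]
  [-9, -∞, 0, -19]
  [-7, -∞, -23, 0]
D(4):
  [0, -∞, -16, -10]
  [-11, 0, -27, -4]
  [-9, -∞, 0, -19]
  [-7, -∞, -23, 0]
Answer: G* = [[0, -∞, -16, -10], [-11, 0, -27, -4], [-9, -∞, 0, -19], [-7, -∞, -23, 0]]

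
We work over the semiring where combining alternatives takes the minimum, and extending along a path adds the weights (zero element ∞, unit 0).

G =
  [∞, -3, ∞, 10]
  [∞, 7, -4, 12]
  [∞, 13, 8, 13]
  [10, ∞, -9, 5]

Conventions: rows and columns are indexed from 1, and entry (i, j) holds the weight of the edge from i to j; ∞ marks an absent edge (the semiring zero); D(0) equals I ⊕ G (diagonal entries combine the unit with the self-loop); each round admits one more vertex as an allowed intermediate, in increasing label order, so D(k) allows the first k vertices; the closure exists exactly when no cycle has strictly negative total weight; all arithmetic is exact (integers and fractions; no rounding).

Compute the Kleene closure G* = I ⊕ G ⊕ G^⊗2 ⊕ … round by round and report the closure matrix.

D(0):
  [0, -3, ∞, 10]
  [∞, 0, -4, 12]
  [∞, 13, 0, 13]
  [10, ∞, -9, 0]
D(1):
  [0, -3, ∞, 10]
  [∞, 0, -4, 12]
  [∞, 13, 0, 13]
  [10, 7, -9, 0]
D(2):
  [0, -3, -7, 9]
  [∞, 0, -4, 12]
  [∞, 13, 0, 13]
  [10, 7, -9, 0]
D(3):
  [0, -3, -7, 6]
  [∞, 0, -4, 9]
  [∞, 13, 0, 13]
  [10, 4, -9, 0]
D(4):
  [0, -3, -7, 6]
  [19, 0, -4, 9]
  [23, 13, 0, 13]
  [10, 4, -9, 0]
Answer: G* = [[0, -3, -7, 6], [19, 0, -4, 9], [23, 13, 0, 13], [10, 4, -9, 0]]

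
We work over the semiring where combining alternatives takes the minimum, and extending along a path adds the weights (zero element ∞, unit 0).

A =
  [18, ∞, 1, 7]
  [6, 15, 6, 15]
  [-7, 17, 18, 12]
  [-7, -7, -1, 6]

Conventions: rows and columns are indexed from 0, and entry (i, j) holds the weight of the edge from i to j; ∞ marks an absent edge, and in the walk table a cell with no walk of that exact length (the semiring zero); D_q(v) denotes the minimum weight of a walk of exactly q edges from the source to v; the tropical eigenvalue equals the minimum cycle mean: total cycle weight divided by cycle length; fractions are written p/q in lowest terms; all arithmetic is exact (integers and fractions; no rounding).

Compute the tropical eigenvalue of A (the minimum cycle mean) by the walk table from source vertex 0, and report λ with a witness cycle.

q=0: [0, ∞, ∞, ∞]
q=1: [18, ∞, 1, 7]
q=2: [-6, 0, 6, 13]
q=3: [-1, 6, -5, 1]
q=4: [-12, -6, 0, 6]
Optimal cycle mean attained by: cycle 0->2->0, total 1 + (-7), length 2.
Answer: λ = -3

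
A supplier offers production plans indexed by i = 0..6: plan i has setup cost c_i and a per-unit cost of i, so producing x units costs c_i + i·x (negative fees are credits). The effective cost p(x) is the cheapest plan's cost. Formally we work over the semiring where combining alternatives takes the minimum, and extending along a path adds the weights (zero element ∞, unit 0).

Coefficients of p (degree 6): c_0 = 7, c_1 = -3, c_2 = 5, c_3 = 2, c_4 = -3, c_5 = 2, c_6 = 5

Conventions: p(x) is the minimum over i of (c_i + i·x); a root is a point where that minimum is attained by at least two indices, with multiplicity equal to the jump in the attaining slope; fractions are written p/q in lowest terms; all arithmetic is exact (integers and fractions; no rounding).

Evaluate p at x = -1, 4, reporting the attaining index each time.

p(-1) = min(7+0·(-1)=7, -3+1·(-1)=-4, 5+2·(-1)=3, 2+3·(-1)=-1, -3+4·(-1)=-7, 2+5·(-1)=-3, 5+6·(-1)=-1) = -7 (attained by i=4)
p(4) = min(7+0·4=7, -3+1·4=1, 5+2·4=13, 2+3·4=14, -3+4·4=13, 2+5·4=22, 5+6·4=29) = 1 (attained by i=1)
Answer: p(-1) = -7; p(4) = 1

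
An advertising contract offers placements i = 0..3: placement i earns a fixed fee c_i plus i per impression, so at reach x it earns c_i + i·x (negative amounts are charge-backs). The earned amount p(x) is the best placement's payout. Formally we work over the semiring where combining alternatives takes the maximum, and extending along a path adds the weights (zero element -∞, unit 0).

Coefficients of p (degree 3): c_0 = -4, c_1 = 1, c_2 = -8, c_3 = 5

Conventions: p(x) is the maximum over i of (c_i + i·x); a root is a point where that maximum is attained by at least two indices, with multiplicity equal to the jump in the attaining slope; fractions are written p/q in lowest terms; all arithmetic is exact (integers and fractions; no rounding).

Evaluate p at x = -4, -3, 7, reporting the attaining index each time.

p(-4) = max(-4+0·(-4)=-4, 1+1·(-4)=-3, -8+2·(-4)=-16, 5+3·(-4)=-7) = -3 (attained by i=1)
p(-3) = max(-4+0·(-3)=-4, 1+1·(-3)=-2, -8+2·(-3)=-14, 5+3·(-3)=-4) = -2 (attained by i=1)
p(7) = max(-4+0·7=-4, 1+1·7=8, -8+2·7=6, 5+3·7=26) = 26 (attained by i=3)
Answer: p(-4) = -3; p(-3) = -2; p(7) = 26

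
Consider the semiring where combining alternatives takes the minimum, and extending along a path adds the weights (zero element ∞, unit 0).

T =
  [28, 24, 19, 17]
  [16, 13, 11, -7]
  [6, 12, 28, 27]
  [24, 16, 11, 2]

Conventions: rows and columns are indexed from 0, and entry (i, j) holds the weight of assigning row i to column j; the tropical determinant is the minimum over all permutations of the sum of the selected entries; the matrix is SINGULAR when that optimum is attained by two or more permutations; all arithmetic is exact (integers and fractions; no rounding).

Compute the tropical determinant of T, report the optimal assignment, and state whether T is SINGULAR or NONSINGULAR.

σ = (0, 1, 2, 3): 28 + 13 + 28 + 2 = 71
σ = (0, 1, 3, 2): 28 + 13 + 27 + 11 = 79
σ = (0, 2, 1, 3): 28 + 11 + 12 + 2 = 53
σ = (0, 2, 3, 1): 28 + 11 + 27 + 16 = 82
σ = (0, 3, 1, 2): 28 + (-7) + 12 + 11 = 44
σ = (0, 3, 2, 1): 28 + (-7) + 28 + 16 = 65
σ = (1, 0, 2, 3): 24 + 16 + 28 + 2 = 70
σ = (1, 0, 3, 2): 24 + 16 + 27 + 11 = 78
σ = (1, 2, 0, 3): 24 + 11 + 6 + 2 = 43
σ = (1, 2, 3, 0): 24 + 11 + 27 + 24 = 86
σ = (1, 3, 0, 2): 24 + (-7) + 6 + 11 = 34
σ = (1, 3, 2, 0): 24 + (-7) + 28 + 24 = 69
σ = (2, 0, 1, 3): 19 + 16 + 12 + 2 = 49
σ = (2, 0, 3, 1): 19 + 16 + 27 + 16 = 78
σ = (2, 1, 0, 3): 19 + 13 + 6 + 2 = 40
σ = (2, 1, 3, 0): 19 + 13 + 27 + 24 = 83
σ = (2, 3, 0, 1): 19 + (-7) + 6 + 16 = 34
σ = (2, 3, 1, 0): 19 + (-7) + 12 + 24 = 48
σ = (3, 0, 1, 2): 17 + 16 + 12 + 11 = 56
σ = (3, 0, 2, 1): 17 + 16 + 28 + 16 = 77
σ = (3, 1, 0, 2): 17 + 13 + 6 + 11 = 47
σ = (3, 1, 2, 0): 17 + 13 + 28 + 24 = 82
σ = (3, 2, 0, 1): 17 + 11 + 6 + 16 = 50
σ = (3, 2, 1, 0): 17 + 11 + 12 + 24 = 64
Optimal value attained by: σ = (1, 3, 0, 2).
Answer: det⊕(T) = 34; verdict: SINGULAR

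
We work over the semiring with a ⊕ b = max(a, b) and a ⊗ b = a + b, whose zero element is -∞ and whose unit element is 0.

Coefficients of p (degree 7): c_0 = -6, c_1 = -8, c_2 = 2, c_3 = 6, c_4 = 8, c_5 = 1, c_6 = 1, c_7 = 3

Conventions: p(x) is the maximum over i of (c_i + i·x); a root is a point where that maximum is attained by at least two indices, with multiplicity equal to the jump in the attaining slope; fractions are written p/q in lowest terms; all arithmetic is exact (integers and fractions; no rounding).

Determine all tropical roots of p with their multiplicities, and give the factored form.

hull edge (i=0, c=-6) to (i=3, c=6): slope 4, span 3
hull edge (i=3, c=6) to (i=4, c=8): slope 2, span 1
hull edge (i=4, c=8) to (i=7, c=3): slope -5/3, span 3
Factored form: p(x) = 3 ⊗ (x ⊕ (-4)) ⊗ (x ⊕ (-4)) ⊗ (x ⊕ (-4)) ⊗ (x ⊕ (-2)) ⊗ (x ⊕ 5/3) ⊗ (x ⊕ 5/3) ⊗ (x ⊕ 5/3)
Answer: roots = -4 (mult 3), -2 (mult 1), 5/3 (mult 3)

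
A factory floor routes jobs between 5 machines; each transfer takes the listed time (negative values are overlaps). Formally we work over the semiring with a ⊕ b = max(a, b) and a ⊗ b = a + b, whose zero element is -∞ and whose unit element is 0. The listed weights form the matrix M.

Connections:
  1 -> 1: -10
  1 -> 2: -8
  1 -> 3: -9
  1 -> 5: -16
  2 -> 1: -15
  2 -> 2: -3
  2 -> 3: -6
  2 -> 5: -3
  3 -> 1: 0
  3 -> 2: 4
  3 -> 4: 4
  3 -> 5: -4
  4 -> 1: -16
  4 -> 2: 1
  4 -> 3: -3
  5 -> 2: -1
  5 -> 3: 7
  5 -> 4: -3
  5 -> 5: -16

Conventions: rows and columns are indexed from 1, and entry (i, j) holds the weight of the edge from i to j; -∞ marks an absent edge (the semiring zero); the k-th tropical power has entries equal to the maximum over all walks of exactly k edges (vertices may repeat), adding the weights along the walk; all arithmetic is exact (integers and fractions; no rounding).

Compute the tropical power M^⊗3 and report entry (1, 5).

M^⊗2:
  [-9, -5, -9, -5, -11]
  [-6, -2, 4, -2, -6]
  [-10, 5, 3, -7, 1]
  [-3, 1, -5, 1, -2]
  [7, 11, -6, 11, 3]
M^⊗3:
  [-9, -4, -4, -5, -8]
  [4, 8, 1, 8, 0]
  [3, 7, 8, 7, 2]
  [-5, 2, 5, -1, -2]
  [-3, 12, 10, 0, 8]
Key observation: the optimum is the walk 1->3->2->5, with weight (-9) + 4 + (-3) = -8.
Optimal value attained by: walk 1->3->2->5.
Answer: (M^⊗3)[1][5] = -8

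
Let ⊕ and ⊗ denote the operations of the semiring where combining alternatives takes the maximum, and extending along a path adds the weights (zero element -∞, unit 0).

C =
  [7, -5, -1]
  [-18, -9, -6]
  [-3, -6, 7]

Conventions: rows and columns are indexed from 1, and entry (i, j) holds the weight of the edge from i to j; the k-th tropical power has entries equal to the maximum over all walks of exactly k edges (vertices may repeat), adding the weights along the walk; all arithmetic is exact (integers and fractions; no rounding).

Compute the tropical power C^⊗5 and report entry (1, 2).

C^⊗2:
  [14, 2, 6]
  [-9, -12, 1]
  [4, 1, 14]
C^⊗3:
  [21, 9, 13]
  [-2, -5, 8]
  [11, 8, 21]
C^⊗4:
  [28, 16, 20]
  [5, 2, 15]
  [18, 15, 28]
C^⊗5:
  [35, 23, 27]
  [12, 9, 22]
  [25, 22, 35]
Key observation: the optimum is the walk 1->1->1->1->1->2, with weight 7 + 7 + 7 + 7 + (-5) = 23.
Optimal value attained by: walk 1->1->1->1->1->2.
Answer: (C^⊗5)[1][2] = 23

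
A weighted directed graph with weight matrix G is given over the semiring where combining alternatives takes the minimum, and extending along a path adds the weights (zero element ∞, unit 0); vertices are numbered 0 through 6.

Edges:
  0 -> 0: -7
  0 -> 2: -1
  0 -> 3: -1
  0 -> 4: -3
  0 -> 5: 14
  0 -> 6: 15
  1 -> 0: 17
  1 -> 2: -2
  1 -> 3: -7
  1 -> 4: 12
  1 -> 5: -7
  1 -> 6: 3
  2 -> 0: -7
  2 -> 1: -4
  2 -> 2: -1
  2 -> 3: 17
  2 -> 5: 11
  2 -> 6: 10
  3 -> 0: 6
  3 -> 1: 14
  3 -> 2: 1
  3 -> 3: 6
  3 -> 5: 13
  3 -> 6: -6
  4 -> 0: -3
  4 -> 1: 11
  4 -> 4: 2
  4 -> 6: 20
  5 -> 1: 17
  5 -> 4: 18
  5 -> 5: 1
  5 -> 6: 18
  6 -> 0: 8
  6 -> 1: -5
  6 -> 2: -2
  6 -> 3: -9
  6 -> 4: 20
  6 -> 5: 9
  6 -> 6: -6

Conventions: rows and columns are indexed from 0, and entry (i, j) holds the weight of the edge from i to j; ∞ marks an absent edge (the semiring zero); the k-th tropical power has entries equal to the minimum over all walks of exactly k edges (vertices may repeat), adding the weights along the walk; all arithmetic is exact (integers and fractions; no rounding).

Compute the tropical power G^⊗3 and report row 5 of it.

G^⊗2:
  [-14, -5, -8, -8, -10, 7, -7]
  [-9, -6, -6, -6, 11, -6, -13]
  [-14, -5, -8, -11, -10, -11, -1]
  [-6, -11, -8, -15, 3, 3, -12]
  [-10, 13, -4, -4, -6, 4, 12]
  [15, 13, 15, 9, 19, 2, 12]
  [-9, -11, -8, -15, 5, -12, -15]
G^⊗3:
  [-21, -12, -15, -16, -17, -12, -14]
  [-16, -18, -15, -22, -12, -13, -19]
  [-21, -12, -15, -15, -17, -12, -17]
  [-15, -17, -14, -21, -9, -18, -21]
  [-17, -8, -11, -11, -13, 4, -10]
  [8, 7, 10, 3, 12, 3, 3]
  [-16, -20, -17, -24, -12, -18, -21]
Answer: row 5 of G^⊗3 = [8, 7, 10, 3, 12, 3, 3]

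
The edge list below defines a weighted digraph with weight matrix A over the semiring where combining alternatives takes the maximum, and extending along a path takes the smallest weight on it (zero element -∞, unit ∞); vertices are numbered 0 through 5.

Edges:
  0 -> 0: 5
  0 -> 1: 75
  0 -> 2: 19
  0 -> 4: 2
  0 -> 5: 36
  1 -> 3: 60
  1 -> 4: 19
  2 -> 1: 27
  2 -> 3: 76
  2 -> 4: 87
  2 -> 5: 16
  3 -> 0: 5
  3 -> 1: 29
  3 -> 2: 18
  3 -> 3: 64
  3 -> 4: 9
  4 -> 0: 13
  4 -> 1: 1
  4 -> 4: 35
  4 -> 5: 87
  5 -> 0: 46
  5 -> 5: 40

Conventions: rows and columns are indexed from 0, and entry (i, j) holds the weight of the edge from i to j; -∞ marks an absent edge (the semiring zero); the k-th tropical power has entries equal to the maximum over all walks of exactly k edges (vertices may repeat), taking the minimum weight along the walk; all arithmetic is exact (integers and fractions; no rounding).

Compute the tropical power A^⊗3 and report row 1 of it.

A^⊗2:
  [36, 19, 5, 60, 19, 36]
  [13, 29, 18, 60, 19, 19]
  [16, 29, 18, 64, 35, 87]
  [9, 29, 18, 64, 19, 16]
  [46, 13, 13, 1, 35, 40]
  [40, 46, 19, -∞, 2, 40]
A^⊗3:
  [36, 36, 19, 60, 19, 36]
  [19, 29, 18, 60, 19, 19]
  [46, 29, 18, 64, 35, 40]
  [16, 29, 18, 64, 19, 19]
  [40, 46, 19, 13, 35, 40]
  [40, 40, 19, 46, 19, 40]
Answer: row 1 of A^⊗3 = [19, 29, 18, 60, 19, 19]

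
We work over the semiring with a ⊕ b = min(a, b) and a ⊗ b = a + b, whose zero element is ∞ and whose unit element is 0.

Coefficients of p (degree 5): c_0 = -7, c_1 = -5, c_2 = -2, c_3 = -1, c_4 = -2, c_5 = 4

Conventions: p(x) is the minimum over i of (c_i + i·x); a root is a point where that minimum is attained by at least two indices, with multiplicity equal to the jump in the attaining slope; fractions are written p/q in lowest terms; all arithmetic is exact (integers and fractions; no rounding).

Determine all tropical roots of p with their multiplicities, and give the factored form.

hull edge (i=0, c=-7) to (i=4, c=-2): slope 5/4, span 4
hull edge (i=4, c=-2) to (i=5, c=4): slope 6, span 1
Factored form: p(x) = 4 ⊗ (x ⊕ (-6)) ⊗ (x ⊕ (-5/4)) ⊗ (x ⊕ (-5/4)) ⊗ (x ⊕ (-5/4)) ⊗ (x ⊕ (-5/4))
Answer: roots = -6 (mult 1), -5/4 (mult 4)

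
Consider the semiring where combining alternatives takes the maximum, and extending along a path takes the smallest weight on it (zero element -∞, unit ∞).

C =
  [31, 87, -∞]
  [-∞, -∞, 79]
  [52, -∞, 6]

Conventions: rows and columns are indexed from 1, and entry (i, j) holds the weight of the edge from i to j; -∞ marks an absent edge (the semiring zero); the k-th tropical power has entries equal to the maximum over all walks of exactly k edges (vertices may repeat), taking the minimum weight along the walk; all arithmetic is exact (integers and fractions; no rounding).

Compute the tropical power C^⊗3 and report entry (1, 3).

C^⊗2:
  [31, 31, 79]
  [52, -∞, 6]
  [31, 52, 6]
C^⊗3:
  [52, 31, 31]
  [31, 52, 6]
  [31, 31, 52]
Key observation: the optimum is the walk 1->1->2->3, with weight 31 min 87 min 79 = 31.
Optimal value attained by: walk 1->1->2->3.
Answer: (C^⊗3)[1][3] = 31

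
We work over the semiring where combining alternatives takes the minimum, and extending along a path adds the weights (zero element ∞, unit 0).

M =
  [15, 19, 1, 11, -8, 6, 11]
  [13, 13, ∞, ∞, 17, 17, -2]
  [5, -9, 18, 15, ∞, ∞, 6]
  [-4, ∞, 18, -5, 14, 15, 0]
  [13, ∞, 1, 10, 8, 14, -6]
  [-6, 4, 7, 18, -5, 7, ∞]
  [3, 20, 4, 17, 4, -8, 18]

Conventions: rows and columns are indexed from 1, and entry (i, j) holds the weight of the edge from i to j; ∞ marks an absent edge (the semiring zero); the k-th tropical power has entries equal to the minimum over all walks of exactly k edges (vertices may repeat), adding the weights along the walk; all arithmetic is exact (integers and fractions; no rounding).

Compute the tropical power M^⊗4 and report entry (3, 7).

M^⊗2:
  [0, -8, -7, 2, 0, 3, -14]
  [1, 18, 2, 15, 2, -10, 11]
  [4, 4, 6, 10, -3, -2, -11]
  [-9, 9, -3, -10, -12, -8, -5]
  [-3, -8, -2, 5, -2, -14, 2]
  [1, -2, -5, 5, -14, 0, -11]
  [-14, -5, -1, 10, -13, -1, -2]
M^⊗3:
  [-11, -16, -10, -3, -10, -22, -10]
  [-16, -7, -3, 8, -15, -3, -4]
  [-8, -3, -7, 5, -7, -19, -9]
  [-14, -12, -11, -15, -17, -13, -18]
  [-20, -11, -7, 0, -19, -7, -10]
  [-8, -14, -13, -4, -7, -19, -20]
  [-7, -10, -13, -3, -22, -10, -19]
M^⊗4:
  [-28, -19, -15, -8, -27, -18, -18]
  [-9, -12, -15, -5, -24, -12, -21]
  [-25, -16, -12, -1, -24, -17, -13]
  [-19, -20, -16, -20, -22, -26, -23]
  [-13, -16, -19, -9, -28, -18, -25]
  [-25, -22, -16, -9, -24, -28, -16]
  [-16, -22, -21, -12, -15, -27, -28]
Key observation: the optimum is the walk 3->2->7->5->7, with weight (-9) + (-2) + 4 + (-6) = -13.
Optimal value attained by: walk 3->2->7->5->7.
Answer: (M^⊗4)[3][7] = -13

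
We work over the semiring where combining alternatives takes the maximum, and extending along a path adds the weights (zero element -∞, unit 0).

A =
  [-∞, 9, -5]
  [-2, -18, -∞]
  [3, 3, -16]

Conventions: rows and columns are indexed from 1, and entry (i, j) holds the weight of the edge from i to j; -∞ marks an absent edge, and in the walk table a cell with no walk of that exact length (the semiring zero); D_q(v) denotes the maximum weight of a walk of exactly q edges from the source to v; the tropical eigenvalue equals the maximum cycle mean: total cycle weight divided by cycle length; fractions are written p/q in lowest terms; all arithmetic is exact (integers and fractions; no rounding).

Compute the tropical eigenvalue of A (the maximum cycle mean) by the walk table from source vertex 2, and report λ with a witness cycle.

q=0: [-∞, 0, -∞]
q=1: [-2, -18, -∞]
q=2: [-20, 7, -7]
q=3: [5, -4, -23]
Optimal cycle mean attained by: cycle 1->2->1, total 9 + (-2), length 2.
Answer: λ = 7/2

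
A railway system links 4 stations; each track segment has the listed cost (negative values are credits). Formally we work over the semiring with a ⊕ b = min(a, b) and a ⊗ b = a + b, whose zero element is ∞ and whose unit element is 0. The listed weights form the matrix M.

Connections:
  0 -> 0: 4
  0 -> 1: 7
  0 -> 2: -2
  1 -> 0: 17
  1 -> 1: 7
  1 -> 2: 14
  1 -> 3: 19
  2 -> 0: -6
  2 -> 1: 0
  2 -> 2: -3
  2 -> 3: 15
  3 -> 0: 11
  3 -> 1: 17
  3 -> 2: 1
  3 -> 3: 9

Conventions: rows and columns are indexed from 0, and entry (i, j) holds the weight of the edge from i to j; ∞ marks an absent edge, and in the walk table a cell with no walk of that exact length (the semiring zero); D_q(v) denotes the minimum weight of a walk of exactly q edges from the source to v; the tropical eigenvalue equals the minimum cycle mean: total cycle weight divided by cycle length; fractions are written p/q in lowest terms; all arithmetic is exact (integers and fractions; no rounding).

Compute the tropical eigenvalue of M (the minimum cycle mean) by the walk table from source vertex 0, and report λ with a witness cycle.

q=0: [0, ∞, ∞, ∞]
q=1: [4, 7, -2, ∞]
q=2: [-8, -2, -5, 13]
q=3: [-11, -5, -10, 10]
q=4: [-16, -10, -13, 5]
Optimal cycle mean attained by: cycle 0->2->0, total (-2) + (-6), length 2.
Answer: λ = -4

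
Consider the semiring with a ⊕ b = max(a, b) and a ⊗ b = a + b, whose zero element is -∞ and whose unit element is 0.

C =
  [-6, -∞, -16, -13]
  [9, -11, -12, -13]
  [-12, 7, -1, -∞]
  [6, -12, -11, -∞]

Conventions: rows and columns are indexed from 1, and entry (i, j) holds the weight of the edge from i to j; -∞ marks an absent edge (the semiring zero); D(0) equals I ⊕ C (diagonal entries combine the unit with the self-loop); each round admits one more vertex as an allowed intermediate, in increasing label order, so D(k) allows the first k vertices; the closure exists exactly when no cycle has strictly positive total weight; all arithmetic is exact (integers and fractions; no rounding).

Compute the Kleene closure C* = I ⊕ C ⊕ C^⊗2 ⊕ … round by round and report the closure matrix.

D(0):
  [0, -∞, -16, -13]
  [9, 0, -12, -13]
  [-12, 7, 0, -∞]
  [6, -12, -11, 0]
D(1):
  [0, -∞, -16, -13]
  [9, 0, -7, -4]
  [-12, 7, 0, -25]
  [6, -12, -10, 0]
D(2):
  [0, -∞, -16, -13]
  [9, 0, -7, -4]
  [16, 7, 0, 3]
  [6, -12, -10, 0]
D(3):
  [0, -9, -16, -13]
  [9, 0, -7, -4]
  [16, 7, 0, 3]
  [6, -3, -10, 0]
D(4):
  [0, -9, -16, -13]
  [9, 0, -7, -4]
  [16, 7, 0, 3]
  [6, -3, -10, 0]
Answer: C* = [[0, -9, -16, -13], [9, 0, -7, -4], [16, 7, 0, 3], [6, -3, -10, 0]]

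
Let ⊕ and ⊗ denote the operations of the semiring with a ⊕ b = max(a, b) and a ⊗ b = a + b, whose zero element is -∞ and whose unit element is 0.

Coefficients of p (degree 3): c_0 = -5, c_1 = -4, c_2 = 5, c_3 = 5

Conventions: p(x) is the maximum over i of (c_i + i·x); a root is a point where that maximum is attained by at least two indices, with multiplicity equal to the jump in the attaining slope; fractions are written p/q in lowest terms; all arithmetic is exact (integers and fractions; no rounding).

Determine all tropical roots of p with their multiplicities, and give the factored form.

hull edge (i=0, c=-5) to (i=2, c=5): slope 5, span 2
hull edge (i=2, c=5) to (i=3, c=5): slope 0, span 1
Factored form: p(x) = 5 ⊗ (x ⊕ (-5)) ⊗ (x ⊕ (-5)) ⊗ (x ⊕ 0)
Answer: roots = -5 (mult 2), 0 (mult 1)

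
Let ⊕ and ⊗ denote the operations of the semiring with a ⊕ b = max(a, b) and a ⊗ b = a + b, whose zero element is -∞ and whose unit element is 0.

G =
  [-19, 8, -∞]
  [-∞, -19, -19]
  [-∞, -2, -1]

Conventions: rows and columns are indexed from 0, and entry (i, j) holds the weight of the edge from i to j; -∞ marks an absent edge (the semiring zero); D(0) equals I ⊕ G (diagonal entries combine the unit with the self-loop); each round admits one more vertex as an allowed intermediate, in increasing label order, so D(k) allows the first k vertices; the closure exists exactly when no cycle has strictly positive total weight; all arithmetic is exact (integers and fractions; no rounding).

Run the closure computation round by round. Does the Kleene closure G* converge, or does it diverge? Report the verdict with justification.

D(0):
  [0, 8, -∞]
  [-∞, 0, -19]
  [-∞, -2, 0]
D(1):
  [0, 8, -∞]
  [-∞, 0, -19]
  [-∞, -2, 0]
D(2):
  [0, 8, -11]
  [-∞, 0, -19]
  [-∞, -2, 0]
D(3):
  [0, 8, -11]
  [-∞, 0, -19]
  [-∞, -2, 0]
Key observation: every diagonal entry stays at the unit through all rounds, so no improving cycle exists.
Answer: CONVERGES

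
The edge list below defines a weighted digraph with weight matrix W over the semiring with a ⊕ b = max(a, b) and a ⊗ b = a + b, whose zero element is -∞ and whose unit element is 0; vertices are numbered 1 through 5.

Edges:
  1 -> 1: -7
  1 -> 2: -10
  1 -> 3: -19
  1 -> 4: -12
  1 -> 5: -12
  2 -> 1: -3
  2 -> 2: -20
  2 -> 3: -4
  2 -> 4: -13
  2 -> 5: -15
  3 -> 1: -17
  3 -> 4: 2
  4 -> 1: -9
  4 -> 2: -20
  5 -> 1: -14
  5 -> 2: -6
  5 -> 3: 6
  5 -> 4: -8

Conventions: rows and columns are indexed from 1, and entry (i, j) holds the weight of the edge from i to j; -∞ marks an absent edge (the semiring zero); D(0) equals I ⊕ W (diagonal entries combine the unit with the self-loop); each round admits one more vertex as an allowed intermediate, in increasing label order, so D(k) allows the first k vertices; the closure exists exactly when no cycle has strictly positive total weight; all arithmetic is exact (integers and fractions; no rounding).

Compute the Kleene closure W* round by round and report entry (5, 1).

D(0):
  [0, -10, -19, -12, -12]
  [-3, 0, -4, -13, -15]
  [-17, -∞, 0, 2, -∞]
  [-9, -20, -∞, 0, -∞]
  [-14, -6, 6, -8, 0]
D(1):
  [0, -10, -19, -12, -12]
  [-3, 0, -4, -13, -15]
  [-17, -27, 0, 2, -29]
  [-9, -19, -28, 0, -21]
  [-14, -6, 6, -8, 0]
D(2):
  [0, -10, -14, -12, -12]
  [-3, 0, -4, -13, -15]
  [-17, -27, 0, 2, -29]
  [-9, -19, -23, 0, -21]
  [-9, -6, 6, -8, 0]
D(3):
  [0, -10, -14, -12, -12]
  [-3, 0, -4, -2, -15]
  [-17, -27, 0, 2, -29]
  [-9, -19, -23, 0, -21]
  [-9, -6, 6, 8, 0]
D(4):
  [0, -10, -14, -12, -12]
  [-3, 0, -4, -2, -15]
  [-7, -17, 0, 2, -19]
  [-9, -19, -23, 0, -21]
  [-1, -6, 6, 8, 0]
D(5):
  [0, -10, -6, -4, -12]
  [-3, 0, -4, -2, -15]
  [-7, -17, 0, 2, -19]
  [-9, -19, -15, 0, -21]
  [-1, -6, 6, 8, 0]
Answer: W*[5][1] = -1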